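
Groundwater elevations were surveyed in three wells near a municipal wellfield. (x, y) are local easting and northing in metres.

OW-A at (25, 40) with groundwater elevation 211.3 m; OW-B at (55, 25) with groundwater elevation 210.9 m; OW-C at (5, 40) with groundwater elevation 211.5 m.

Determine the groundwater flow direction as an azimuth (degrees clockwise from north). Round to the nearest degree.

Three-point gradient (reference OW-A): Δ to OW-B = (30, -15, -0.4), Δ to OW-C = (-20, 0, +0.2).
∂h/∂x = -0.010000, ∂h/∂y = +0.006667 (det = -300).
Flow direction (−∇h) has components (+0.010000 E, -0.006667 N).
Azimuth = atan2(E, N) = atan2(+0.010000, -0.006667) = 123.7° ≈ 124°.

124°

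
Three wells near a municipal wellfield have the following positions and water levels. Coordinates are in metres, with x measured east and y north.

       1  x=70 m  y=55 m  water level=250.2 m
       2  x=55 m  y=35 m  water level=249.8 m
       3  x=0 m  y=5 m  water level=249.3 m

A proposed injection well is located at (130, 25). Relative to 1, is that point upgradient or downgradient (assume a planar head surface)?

Three-point gradient (reference 1): Δ to 2 = (-15, -20, -0.4), Δ to 3 = (-70, -50, -0.9).
∂h/∂x = -0.003077, ∂h/∂y = +0.02231 (det = -650).
Head at (130, 25) = 250.2 + (-0.003077)·(60) + (+0.02231)·(-30) = 249.35 m.
That is lower than the 250.2 m at 1, so the point is downgradient.

downgradient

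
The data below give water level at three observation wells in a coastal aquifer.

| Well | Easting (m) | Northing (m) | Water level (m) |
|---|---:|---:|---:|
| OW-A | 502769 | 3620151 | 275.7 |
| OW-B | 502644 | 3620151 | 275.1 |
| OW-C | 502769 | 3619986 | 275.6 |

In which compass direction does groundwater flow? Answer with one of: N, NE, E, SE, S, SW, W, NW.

W

∂h/∂x = (275.1 − 275.7) / (502644 − 502769) = +0.004800
∂h/∂y = (275.6 − 275.7) / (3619986 − 3620151) = +0.0006061
Flow = −∇h = (-0.004800 east, -0.0006061 north), which points west.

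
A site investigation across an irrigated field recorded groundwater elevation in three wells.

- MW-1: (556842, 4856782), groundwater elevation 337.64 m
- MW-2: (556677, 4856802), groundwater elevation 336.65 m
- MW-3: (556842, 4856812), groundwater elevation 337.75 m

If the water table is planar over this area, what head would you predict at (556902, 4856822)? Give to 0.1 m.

338.2 m

With h = a·x + b·y + c and MW-1 as origin, the differences give:
  (-165)·a + 20·b = -0.99
  0·a + 30·b = +0.11
Eliminate b (×30 and ×20, subtract): -4950·a = -31.900 → a = ∂h/∂x = +0.006444
Back-substitute: b = ∂h/∂y = +0.003667.
h(556902, 4856822) = 337.64 + (+0.006444)·(60) + (+0.003667)·(40) = 337.64 +0.387 +0.147 = 338.173 m.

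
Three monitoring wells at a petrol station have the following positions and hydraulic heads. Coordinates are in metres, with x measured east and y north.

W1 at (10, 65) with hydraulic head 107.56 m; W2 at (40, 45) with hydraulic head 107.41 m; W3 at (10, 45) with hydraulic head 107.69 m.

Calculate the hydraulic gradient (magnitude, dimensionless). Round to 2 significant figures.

Differences from W1: to W2 (Δx, Δy, Δh) = (30, -20, -0.15); to W3 = (0, -20, +0.13).
Solve a·Δx + b·Δy = Δh: det = 30·(-20) − 0·(-20) = -600.
∂h/∂x = [(-0.15)·(-20) − (+0.13)·(-20)] / -600 = -0.009333
∂h/∂y = [30·(+0.13) − 0·(-0.15)] / -600 = -0.006500
|∇h| = √(-0.009333² + -0.006500²) = 0.01137

0.011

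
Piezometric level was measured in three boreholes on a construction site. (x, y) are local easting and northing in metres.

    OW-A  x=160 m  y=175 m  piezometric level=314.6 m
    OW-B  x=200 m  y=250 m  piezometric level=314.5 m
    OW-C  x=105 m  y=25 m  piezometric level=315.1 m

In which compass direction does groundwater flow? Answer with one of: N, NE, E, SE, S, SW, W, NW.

Differences from OW-A: to OW-B (Δx, Δy, Δh) = (40, 75, -0.1); to OW-C = (-55, -150, +0.5).
Solve a·Δx + b·Δy = Δh: det = 40·(-150) − (-55)·75 = -1875.
∂h/∂x = [(-0.1)·(-150) − (+0.5)·75] / -1875 = +0.01200
∂h/∂y = [40·(+0.5) − (-55)·(-0.1)] / -1875 = -0.007733
Flow = −∇h = (-0.01200 east, +0.007733 north), which points northwest.

NW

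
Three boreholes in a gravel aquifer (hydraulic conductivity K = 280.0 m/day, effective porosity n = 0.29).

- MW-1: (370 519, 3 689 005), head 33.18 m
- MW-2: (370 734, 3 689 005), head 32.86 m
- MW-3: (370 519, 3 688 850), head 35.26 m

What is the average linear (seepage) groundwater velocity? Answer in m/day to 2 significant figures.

∂h/∂x = (32.86 − 33.18) / (370734 − 370519) = -0.001488
∂h/∂y = (35.26 − 33.18) / (3688850 − 3689005) = -0.01342
|∇h| = √(-0.001488² + -0.01342²) = 0.0135
Seepage velocity v = K·i/n = 280.0 × 0.0135 / 0.29 = 13.03 m/day.

13 m/day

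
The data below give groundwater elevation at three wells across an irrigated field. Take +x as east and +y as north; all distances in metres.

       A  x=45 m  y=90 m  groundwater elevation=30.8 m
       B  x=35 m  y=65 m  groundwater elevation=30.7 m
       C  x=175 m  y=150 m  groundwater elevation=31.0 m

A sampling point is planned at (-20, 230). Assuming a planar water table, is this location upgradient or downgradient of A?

With h = a·x + b·y + c and A as origin, the differences give:
  (-10)·a + (-25)·b = -0.1
  130·a + 60·b = +0.2
Eliminate b (×60 and ×(-25), subtract): 2650·a = -1.00 → a = ∂h/∂x = -0.0003774
Back-substitute: b = ∂h/∂y = +0.004151.
Head at (-20, 230) = 30.8 + (-0.0003774)·(-65) + (+0.004151)·(140) = 31.41 m.
That is higher than the 30.8 m at A, so the point is upgradient.

upgradient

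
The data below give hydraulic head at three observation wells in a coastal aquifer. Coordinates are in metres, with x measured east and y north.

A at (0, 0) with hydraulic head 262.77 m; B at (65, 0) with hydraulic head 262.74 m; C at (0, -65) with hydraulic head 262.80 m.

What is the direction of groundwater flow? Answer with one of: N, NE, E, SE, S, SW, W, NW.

NE

∂h/∂x = (262.74 − 262.77) / (65 − 0) = -0.0004615
∂h/∂y = (262.80 − 262.77) / (-65 − 0) = -0.0004615
Flow = −∇h = (+0.0004615 east, +0.0004615 north), which points northeast.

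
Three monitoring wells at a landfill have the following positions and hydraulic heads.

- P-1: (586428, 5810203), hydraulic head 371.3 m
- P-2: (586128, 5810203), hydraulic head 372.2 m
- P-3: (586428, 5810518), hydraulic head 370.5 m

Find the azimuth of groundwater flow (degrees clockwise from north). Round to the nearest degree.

∂h/∂x = (372.2 − 371.3) / (586128 − 586428) = -0.003000
∂h/∂y = (370.5 − 371.3) / (5810518 − 5810203) = -0.002540
Flow direction (−∇h) has components (+0.003000 E, +0.002540 N).
Azimuth = atan2(E, N) = atan2(+0.003000, +0.002540) = 49.8° ≈ 050°.

050°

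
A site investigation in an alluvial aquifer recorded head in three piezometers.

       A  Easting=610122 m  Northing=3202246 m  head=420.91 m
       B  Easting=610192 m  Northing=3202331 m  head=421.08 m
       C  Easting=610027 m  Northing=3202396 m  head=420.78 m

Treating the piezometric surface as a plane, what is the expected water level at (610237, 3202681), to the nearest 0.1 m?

With h = a·x + b·y + c and A as origin, the differences give:
  70·a + 85·b = +0.17
  (-95)·a + 150·b = -0.13
Eliminate b (×150 and ×85, subtract): 18575·a = 36.550 → a = ∂h/∂x = +0.001968
Back-substitute: b = ∂h/∂y = +0.0003795.
h(610237, 3202681) = 420.91 + (+0.001968)·(115) + (+0.0003795)·(435) = 420.91 +0.226 +0.165 = 421.301 m.

421.3 m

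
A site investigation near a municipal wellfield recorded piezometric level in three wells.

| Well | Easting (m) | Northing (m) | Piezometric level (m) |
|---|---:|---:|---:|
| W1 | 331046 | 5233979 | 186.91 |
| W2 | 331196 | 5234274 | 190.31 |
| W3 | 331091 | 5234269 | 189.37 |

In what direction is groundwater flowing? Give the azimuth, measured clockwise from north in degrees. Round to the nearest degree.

Differences from W1: to W2 (Δx, Δy, Δh) = (150, 295, +3.40); to W3 = (45, 290, +2.46).
Solve a·Δx + b·Δy = Δh: det = 150·290 − 45·295 = 30225.
∂h/∂x = [(+3.40)·290 − (+2.46)·295] / 30225 = +0.008612
∂h/∂y = [150·(+2.46) − 45·(+3.40)] / 30225 = +0.007146
Flow direction (−∇h) has components (-0.008612 E, -0.007146 N).
Azimuth = atan2(E, N) = atan2(-0.008612, -0.007146) = 230.3° ≈ 230°.

230°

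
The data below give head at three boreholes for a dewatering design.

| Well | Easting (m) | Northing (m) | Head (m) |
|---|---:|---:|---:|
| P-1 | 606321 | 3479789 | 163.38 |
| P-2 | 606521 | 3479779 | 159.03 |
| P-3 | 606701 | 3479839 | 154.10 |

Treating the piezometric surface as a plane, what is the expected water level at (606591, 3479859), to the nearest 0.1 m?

Taking P-1 as reference: P-2−P-1 = (200, -10, -4.35); P-3−P-1 = (380, 50, -9.28).
Solve a·Δx + b·Δy = Δh: det = 200·50 − 380·(-10) = 13800.
∂h/∂x = [(-4.35)·50 − (-9.28)·(-10)] / 13800 = -0.02249
∂h/∂y = [200·(-9.28) − 380·(-4.35)] / 13800 = -0.01471
h(606591, 3479859) = 163.38 + (-0.02249)·(270) + (-0.01471)·(70) = 163.38 -6.071 -1.030 = 156.279 m.

156.3 m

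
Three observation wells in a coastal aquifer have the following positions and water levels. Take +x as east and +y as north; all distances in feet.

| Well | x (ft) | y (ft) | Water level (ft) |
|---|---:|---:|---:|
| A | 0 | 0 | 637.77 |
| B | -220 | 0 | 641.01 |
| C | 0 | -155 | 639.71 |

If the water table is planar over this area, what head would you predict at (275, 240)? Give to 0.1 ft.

∂h/∂x = (641.01 − 637.77) / (-220 − 0) = -0.01473
∂h/∂y = (639.71 − 637.77) / (-155 − 0) = -0.01252
h(275, 240) = 637.77 + (-0.01473)·(275) + (-0.01252)·(240) = 637.77 -4.050 -3.004 = 630.716 ft.

630.7 ft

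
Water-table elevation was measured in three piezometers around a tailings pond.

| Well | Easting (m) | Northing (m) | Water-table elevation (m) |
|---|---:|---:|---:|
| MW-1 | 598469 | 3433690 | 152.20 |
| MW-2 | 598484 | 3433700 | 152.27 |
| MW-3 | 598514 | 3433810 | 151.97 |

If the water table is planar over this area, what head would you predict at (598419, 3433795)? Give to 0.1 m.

Three-point gradient (reference MW-1): Δ to MW-2 = (15, 10, +0.07), Δ to MW-3 = (45, 120, -0.23).
∂h/∂x = +0.007926, ∂h/∂y = -0.004889 (det = 1350).
h(598419, 3433795) = 152.20 + (+0.007926)·(-50) + (-0.004889)·(105) = 152.20 -0.396 -0.513 = 151.290 m.

151.3 m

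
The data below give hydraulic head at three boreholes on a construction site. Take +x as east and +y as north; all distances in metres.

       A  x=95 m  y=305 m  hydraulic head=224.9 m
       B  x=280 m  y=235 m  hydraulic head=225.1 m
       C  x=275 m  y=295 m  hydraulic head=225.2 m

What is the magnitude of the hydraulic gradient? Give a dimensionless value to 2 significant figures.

Taking A as reference: B−A = (185, -70, +0.2); C−A = (180, -10, +0.3).
Solve a·Δx + b·Δy = Δh: det = 185·(-10) − 180·(-70) = 10750.
∂h/∂x = [(+0.2)·(-10) − (+0.3)·(-70)] / 10750 = +0.001767
∂h/∂y = [185·(+0.3) − 180·(+0.2)] / 10750 = +0.001814
|∇h| = √(0.001767² + 0.001814²) = 0.002532

0.0025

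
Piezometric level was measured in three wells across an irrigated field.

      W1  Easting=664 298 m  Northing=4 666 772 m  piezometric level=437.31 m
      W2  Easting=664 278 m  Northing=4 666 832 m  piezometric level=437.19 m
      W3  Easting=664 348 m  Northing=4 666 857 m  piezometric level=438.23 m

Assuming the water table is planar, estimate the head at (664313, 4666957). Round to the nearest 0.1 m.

438.0 m

Differences from W1: to W2 (Δx, Δy, Δh) = (-20, 60, -0.12); to W3 = (50, 85, +0.92).
Determinant of the coordinate differences = (-20)·85 − 50·60 = -4700.
∂h/∂x = [(-0.12)·85 − (+0.92)·60] / -4700 = +0.01391
∂h/∂y = [(-20)·(+0.92) − 50·(-0.12)] / -4700 = +0.002638
h(664313, 4666957) = 437.31 + (+0.01391)·(15) + (+0.002638)·(185) = 437.31 +0.209 +0.488 = 438.007 m.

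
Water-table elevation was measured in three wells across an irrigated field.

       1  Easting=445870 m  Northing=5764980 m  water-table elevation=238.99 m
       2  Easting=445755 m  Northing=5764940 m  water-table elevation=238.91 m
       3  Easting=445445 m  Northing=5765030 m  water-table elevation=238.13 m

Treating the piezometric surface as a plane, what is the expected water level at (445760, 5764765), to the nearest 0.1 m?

Taking 1 as reference: 2−1 = (-115, -40, -0.08); 3−1 = (-425, 50, -0.86).
Solve a·Δx + b·Δy = Δh: det = (-115)·50 − (-425)·(-40) = -22750.
∂h/∂x = [(-0.08)·50 − (-0.86)·(-40)] / -22750 = +0.001688
∂h/∂y = [(-115)·(-0.86) − (-425)·(-0.08)] / -22750 = -0.002853
h(445760, 5764765) = 238.99 + (+0.001688)·(-110) + (-0.002853)·(-215) = 238.99 -0.186 +0.613 = 239.418 m.

239.4 m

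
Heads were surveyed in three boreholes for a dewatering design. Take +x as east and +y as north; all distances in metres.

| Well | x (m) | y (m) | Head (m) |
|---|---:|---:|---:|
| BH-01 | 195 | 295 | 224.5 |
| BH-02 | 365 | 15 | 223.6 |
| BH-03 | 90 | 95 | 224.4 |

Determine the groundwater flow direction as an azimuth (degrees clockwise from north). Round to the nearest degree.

126°

Three-point gradient (reference BH-01): Δ to BH-02 = (170, -280, -0.9), Δ to BH-03 = (-105, -200, -0.1).
∂h/∂x = -0.002397, ∂h/∂y = +0.001759 (det = -63400).
Flow direction (−∇h) has components (+0.002397 E, -0.001759 N).
Azimuth = atan2(E, N) = atan2(+0.002397, -0.001759) = 126.3° ≈ 126°.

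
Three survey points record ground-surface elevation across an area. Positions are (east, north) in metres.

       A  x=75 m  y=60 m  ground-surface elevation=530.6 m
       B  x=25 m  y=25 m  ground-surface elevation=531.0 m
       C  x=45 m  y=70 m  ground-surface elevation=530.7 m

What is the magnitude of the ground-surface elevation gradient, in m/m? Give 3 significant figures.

0.00662 m/m

Taking A as reference: B−A = (-50, -35, +0.4); C−A = (-30, 10, +0.1).
Determinant of the coordinate differences = (-50)·10 − (-30)·(-35) = -1550.
∂z/∂x = [(+0.4)·10 − (+0.1)·(-35)] / -1550 = -0.004839
∂z/∂y = [(-50)·(+0.1) − (-30)·(+0.4)] / -1550 = -0.004516
|∇f| = √(-0.004839² + -0.004516²) = 0.006619 m/m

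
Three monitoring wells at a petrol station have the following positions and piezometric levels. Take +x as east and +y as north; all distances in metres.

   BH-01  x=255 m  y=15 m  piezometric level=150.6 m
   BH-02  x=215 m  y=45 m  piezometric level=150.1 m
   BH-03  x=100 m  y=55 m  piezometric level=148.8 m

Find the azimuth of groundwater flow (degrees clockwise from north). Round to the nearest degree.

279°

Differences from BH-01: to BH-02 (Δx, Δy, Δh) = (-40, 30, -0.5); to BH-03 = (-155, 40, -1.8).
Solve a·Δx + b·Δy = Δh: det = (-40)·40 − (-155)·30 = 3050.
∂h/∂x = [(-0.5)·40 − (-1.8)·30] / 3050 = +0.01115
∂h/∂y = [(-40)·(-1.8) − (-155)·(-0.5)] / 3050 = -0.001803
Flow direction (−∇h) has components (-0.01115 E, +0.001803 N).
Azimuth = atan2(E, N) = atan2(-0.01115, +0.001803) = 279.2° ≈ 279°.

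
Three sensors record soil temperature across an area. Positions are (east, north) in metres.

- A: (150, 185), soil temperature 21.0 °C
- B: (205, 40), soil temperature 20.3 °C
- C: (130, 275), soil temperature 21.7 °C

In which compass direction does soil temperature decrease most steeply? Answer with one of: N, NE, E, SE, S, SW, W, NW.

Taking A as reference: B−A = (55, -145, -0.7); C−A = (-20, 90, +0.7).
Solve a·Δx + b·Δy = ΔT: det = 55·90 − (-20)·(-145) = 2050.
∂T/∂x = [(-0.7)·90 − (+0.7)·(-145)] / 2050 = +0.01878
∂T/∂y = [55·(+0.7) − (-20)·(-0.7)] / 2050 = +0.01195
Steepest decrease is along −∇f = (-0.01878 E, -0.01195 N) → southwest.

SW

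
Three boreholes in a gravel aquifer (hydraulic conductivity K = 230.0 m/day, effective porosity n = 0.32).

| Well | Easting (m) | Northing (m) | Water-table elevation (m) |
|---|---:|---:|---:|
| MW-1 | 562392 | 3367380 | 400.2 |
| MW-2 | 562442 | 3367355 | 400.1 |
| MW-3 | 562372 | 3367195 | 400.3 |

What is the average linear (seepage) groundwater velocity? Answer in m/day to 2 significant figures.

1.6 m/day

With h = a·x + b·y + c and MW-1 as origin, the differences give:
  50·a + (-25)·b = -0.1
  (-20)·a + (-185)·b = +0.1
Eliminate b (×(-185) and ×(-25), subtract): -9750·a = 21.00 → a = ∂h/∂x = -0.002154
Back-substitute: b = ∂h/∂y = -0.0003077.
|∇h| = √(-0.002154² + -0.0003077²) = 0.002176
Seepage velocity v = K·i/n = 230.0 × 0.002176 / 0.32 = 1.564 m/day.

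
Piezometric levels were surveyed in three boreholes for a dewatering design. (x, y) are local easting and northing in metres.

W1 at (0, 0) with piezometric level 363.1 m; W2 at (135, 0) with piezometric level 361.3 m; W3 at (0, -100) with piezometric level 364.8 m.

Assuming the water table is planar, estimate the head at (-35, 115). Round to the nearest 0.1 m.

361.6 m

∂h/∂x = (361.3 − 363.1) / (135 − 0) = -0.01333
∂h/∂y = (364.8 − 363.1) / (-100 − 0) = -0.01700
h(-35, 115) = 363.1 + (-0.01333)·(-35) + (-0.01700)·(115) = 363.1 +0.467 -1.955 = 361.612 m.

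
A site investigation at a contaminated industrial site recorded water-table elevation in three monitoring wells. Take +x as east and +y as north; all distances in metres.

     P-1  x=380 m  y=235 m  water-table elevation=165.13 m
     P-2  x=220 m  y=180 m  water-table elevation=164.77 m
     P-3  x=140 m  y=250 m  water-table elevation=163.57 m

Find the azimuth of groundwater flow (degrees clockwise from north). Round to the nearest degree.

With h = a·x + b·y + c and P-1 as origin, the differences give:
  (-160)·a + (-55)·b = -0.36
  (-240)·a + 15·b = -1.56
Eliminate b (×15 and ×(-55), subtract): -15600·a = -91.200 → a = ∂h/∂x = +0.005846
Back-substitute: b = ∂h/∂y = -0.01046.
Flow direction (−∇h) has components (-0.005846 E, +0.01046 N).
Azimuth = atan2(E, N) = atan2(-0.005846, +0.01046) = 330.8° ≈ 331°.

331°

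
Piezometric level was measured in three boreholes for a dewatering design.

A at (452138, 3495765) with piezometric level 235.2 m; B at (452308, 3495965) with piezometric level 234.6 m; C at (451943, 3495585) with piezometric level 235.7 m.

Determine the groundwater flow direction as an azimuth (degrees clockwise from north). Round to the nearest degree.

Three-point gradient (reference A): Δ to B = (170, 200, -0.6), Δ to C = (-195, -180, +0.5).
∂h/∂x = +0.0009524, ∂h/∂y = -0.003810 (det = 8400).
Flow direction (−∇h) has components (-0.0009524 E, +0.003810 N).
Azimuth = atan2(E, N) = atan2(-0.0009524, +0.003810) = 346.0° ≈ 346°.

346°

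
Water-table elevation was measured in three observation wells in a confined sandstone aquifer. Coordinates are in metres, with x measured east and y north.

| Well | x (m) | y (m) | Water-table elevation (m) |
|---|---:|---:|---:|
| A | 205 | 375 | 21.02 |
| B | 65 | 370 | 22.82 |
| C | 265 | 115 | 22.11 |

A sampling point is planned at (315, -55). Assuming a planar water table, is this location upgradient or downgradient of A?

With h = a·x + b·y + c and A as origin, the differences give:
  (-140)·a + (-5)·b = +1.80
  60·a + (-260)·b = +1.09
Eliminate b (×(-260) and ×(-5), subtract): 36700·a = -462.550 → a = ∂h/∂x = -0.01260
Back-substitute: b = ∂h/∂y = -0.007101.
Head at (315, -55) = 21.02 + (-0.01260)·(110) + (-0.007101)·(-430) = 22.69 m.
That is higher than the 21.02 m at A, so the point is upgradient.

upgradient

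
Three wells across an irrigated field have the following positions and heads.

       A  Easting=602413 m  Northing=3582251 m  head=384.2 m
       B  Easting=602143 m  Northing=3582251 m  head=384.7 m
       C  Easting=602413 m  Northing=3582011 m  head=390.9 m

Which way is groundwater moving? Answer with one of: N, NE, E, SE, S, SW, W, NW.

∂h/∂x = (384.7 − 384.2) / (602143 − 602413) = -0.001852
∂h/∂y = (390.9 − 384.2) / (3582011 − 3582251) = -0.02792
Flow = −∇h = (+0.001852 east, +0.02792 north), which points north.

N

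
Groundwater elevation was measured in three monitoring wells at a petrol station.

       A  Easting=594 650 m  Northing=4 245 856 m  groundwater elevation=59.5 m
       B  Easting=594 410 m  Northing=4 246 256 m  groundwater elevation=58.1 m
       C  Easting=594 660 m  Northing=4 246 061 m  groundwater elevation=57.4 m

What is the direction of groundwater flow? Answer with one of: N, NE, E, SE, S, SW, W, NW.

With h = a·x + b·y + c and A as origin, the differences give:
  (-240)·a + 400·b = -1.4
  10·a + 205·b = -2.1
Eliminate b (×205 and ×400, subtract): -53200·a = 553.00 → a = ∂h/∂x = -0.01039
Back-substitute: b = ∂h/∂y = -0.009737.
Flow = −∇h = (+0.01039 east, +0.009737 north), which points northeast.

NE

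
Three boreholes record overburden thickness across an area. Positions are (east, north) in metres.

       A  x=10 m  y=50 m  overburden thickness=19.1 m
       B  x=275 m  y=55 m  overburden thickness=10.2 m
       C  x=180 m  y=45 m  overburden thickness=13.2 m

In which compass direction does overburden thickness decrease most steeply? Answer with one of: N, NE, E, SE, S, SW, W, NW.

SE

Differences from A: to B (Δx, Δy, Δh) = (265, 5, -8.9); to C = (170, -5, -5.9).
Determinant of the coordinate differences = 265·(-5) − 170·5 = -2175.
∂d/∂x = [(-8.9)·(-5) − (-5.9)·5] / -2175 = -0.03402
∂d/∂y = [265·(-5.9) − 170·(-8.9)] / -2175 = +0.02322
Steepest decrease is along −∇f = (+0.03402 E, -0.02322 N) → southeast.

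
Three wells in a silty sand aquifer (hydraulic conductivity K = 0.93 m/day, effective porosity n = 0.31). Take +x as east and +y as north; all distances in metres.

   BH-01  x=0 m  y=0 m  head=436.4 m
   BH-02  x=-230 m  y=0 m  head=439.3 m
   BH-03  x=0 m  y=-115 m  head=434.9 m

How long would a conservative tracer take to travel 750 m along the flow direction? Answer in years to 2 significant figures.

∂h/∂x = (439.3 − 436.4) / (-230 − 0) = -0.01261
∂h/∂y = (434.9 − 436.4) / (-115 − 0) = +0.01304
|∇h| = √(-0.01261² + 0.01304²) = 0.01814
Seepage velocity v = K·i/n = 0.93 × 0.01814 / 0.31 = 0.05442 m/day.
t = 750 / 0.05442 = 1.378e+04 days = 37.7 years.

38 years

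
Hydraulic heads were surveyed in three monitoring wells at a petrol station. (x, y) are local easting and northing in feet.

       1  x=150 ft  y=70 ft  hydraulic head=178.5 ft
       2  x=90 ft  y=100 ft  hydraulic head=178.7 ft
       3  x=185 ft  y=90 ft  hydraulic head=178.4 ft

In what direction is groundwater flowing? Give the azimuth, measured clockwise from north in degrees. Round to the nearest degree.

With h = a·x + b·y + c and 1 as origin, the differences give:
  (-60)·a + 30·b = +0.2
  35·a + 20·b = -0.1
Eliminate b (×20 and ×30, subtract): -2250·a = 7.00 → a = ∂h/∂x = -0.003111
Back-substitute: b = ∂h/∂y = +0.0004444.
Flow direction (−∇h) has components (+0.003111 E, -0.0004444 N).
Azimuth = atan2(E, N) = atan2(+0.003111, -0.0004444) = 98.1° ≈ 098°.

098°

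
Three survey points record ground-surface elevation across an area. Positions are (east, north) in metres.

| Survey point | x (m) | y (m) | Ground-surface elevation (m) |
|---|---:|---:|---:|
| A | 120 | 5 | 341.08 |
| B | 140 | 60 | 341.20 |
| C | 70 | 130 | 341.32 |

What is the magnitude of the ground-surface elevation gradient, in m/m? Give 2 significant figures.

0.0021 m/m

With z = a·x + b·y + c and A as origin, the differences give:
  20·a + 55·b = +0.12
  (-50)·a + 125·b = +0.24
Eliminate b (×125 and ×55, subtract): 5250·a = 1.800 → a = ∂z/∂x = +0.0003429
Back-substitute: b = ∂z/∂y = +0.002057.
|∇f| = √(0.0003429² + 0.002057²) = 0.002085 m/m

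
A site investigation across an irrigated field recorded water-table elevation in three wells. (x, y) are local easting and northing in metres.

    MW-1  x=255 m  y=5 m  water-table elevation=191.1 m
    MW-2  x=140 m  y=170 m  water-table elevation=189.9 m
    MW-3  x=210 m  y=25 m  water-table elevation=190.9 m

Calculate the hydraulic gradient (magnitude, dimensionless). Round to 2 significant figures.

Taking MW-1 as reference: MW-2−MW-1 = (-115, 165, -1.2); MW-3−MW-1 = (-45, 20, -0.2).
Determinant of the coordinate differences = (-115)·20 − (-45)·165 = 5125.
∂h/∂x = [(-1.2)·20 − (-0.2)·165] / 5125 = +0.001756
∂h/∂y = [(-115)·(-0.2) − (-45)·(-1.2)] / 5125 = -0.006049
|∇h| = √(0.001756² + -0.006049²) = 0.006299

0.0063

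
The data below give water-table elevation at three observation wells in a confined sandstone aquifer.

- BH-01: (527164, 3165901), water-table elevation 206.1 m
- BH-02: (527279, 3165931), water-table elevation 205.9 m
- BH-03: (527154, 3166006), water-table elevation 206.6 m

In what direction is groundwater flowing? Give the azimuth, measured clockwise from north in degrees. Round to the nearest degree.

With h = a·x + b·y + c and BH-01 as origin, the differences give:
  115·a + 30·b = -0.2
  (-10)·a + 105·b = +0.5
Eliminate b (×105 and ×30, subtract): 12375·a = -36.00 → a = ∂h/∂x = -0.002909
Back-substitute: b = ∂h/∂y = +0.004485.
Flow direction (−∇h) has components (+0.002909 E, -0.004485 N).
Azimuth = atan2(E, N) = atan2(+0.002909, -0.004485) = 147.0° ≈ 147°.

147°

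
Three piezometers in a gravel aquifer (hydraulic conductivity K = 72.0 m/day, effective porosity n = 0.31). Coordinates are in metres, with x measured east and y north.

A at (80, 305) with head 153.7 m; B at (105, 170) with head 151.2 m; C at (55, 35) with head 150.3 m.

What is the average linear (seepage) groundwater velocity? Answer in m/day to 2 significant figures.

6.0 m/day

With h = a·x + b·y + c and A as origin, the differences give:
  25·a + (-135)·b = -2.5
  (-25)·a + (-270)·b = -3.4
Eliminate b (×(-270) and ×(-135), subtract): -10125·a = 216.00 → a = ∂h/∂x = -0.02133
Back-substitute: b = ∂h/∂y = +0.01457.
|∇h| = √(-0.02133² + 0.01457²) = 0.02583
Seepage velocity v = K·i/n = 72.0 × 0.02583 / 0.31 = 5.999 m/day.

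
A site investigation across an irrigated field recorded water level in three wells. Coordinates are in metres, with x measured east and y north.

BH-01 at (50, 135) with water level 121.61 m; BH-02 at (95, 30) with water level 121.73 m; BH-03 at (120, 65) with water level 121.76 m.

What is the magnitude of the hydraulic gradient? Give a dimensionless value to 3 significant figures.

0.00179

Differences from BH-01: to BH-02 (Δx, Δy, Δh) = (45, -105, +0.12); to BH-03 = (70, -70, +0.15).
Determinant of the coordinate differences = 45·(-70) − 70·(-105) = 4200.
∂h/∂x = [(+0.12)·(-70) − (+0.15)·(-105)] / 4200 = +0.001750
∂h/∂y = [45·(+0.15) − 70·(+0.12)] / 4200 = -0.0003929
|∇h| = √(0.001750² + -0.0003929²) = 0.001794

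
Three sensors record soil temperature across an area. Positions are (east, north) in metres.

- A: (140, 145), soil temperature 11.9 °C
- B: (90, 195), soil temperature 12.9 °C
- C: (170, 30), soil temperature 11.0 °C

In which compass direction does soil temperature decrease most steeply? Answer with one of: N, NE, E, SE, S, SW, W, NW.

E

With T = a·x + b·y + c and A as origin, the differences give:
  (-50)·a + 50·b = +1.0
  30·a + (-115)·b = -0.9
Eliminate b (×(-115) and ×50, subtract): 4250·a = -70.00 → a = ∂T/∂x = -0.01647
Back-substitute: b = ∂T/∂y = +0.003529.
Steepest decrease is along −∇f = (+0.01647 E, -0.003529 N) → east.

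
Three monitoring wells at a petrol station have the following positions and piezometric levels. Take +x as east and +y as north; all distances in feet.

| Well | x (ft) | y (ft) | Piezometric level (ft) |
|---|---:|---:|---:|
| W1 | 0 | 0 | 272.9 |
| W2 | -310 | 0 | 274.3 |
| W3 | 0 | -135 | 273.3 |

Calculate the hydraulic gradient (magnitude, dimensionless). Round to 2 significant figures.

0.0054

∂h/∂x = (274.3 − 272.9) / (-310 − 0) = -0.004516
∂h/∂y = (273.3 − 272.9) / (-135 − 0) = -0.002963
|∇h| = √(-0.004516² + -0.002963²) = 0.005401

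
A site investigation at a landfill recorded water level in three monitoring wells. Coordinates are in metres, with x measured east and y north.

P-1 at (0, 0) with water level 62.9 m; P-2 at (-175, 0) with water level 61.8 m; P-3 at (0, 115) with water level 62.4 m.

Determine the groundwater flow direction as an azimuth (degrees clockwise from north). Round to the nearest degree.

∂h/∂x = (61.8 − 62.9) / (-175 − 0) = +0.006286
∂h/∂y = (62.4 − 62.9) / (115 − 0) = -0.004348
Flow direction (−∇h) has components (-0.006286 E, +0.004348 N).
Azimuth = atan2(E, N) = atan2(-0.006286, +0.004348) = 304.7° ≈ 305°.

305°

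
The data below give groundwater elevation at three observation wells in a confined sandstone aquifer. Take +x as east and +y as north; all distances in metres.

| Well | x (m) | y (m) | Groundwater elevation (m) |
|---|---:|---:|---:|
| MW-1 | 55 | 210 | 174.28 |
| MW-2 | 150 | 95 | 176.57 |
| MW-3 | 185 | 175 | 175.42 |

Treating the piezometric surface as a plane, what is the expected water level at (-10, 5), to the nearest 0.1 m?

Taking MW-1 as reference: MW-2−MW-1 = (95, -115, +2.29); MW-3−MW-1 = (130, -35, +1.14).
Solve a·Δx + b·Δy = Δh: det = 95·(-35) − 130·(-115) = 11625.
∂h/∂x = [(+2.29)·(-35) − (+1.14)·(-115)] / 11625 = +0.004383
∂h/∂y = [95·(+1.14) − 130·(+2.29)] / 11625 = -0.01629
h(-10, 5) = 174.28 + (+0.004383)·(-65) + (-0.01629)·(-205) = 174.28 -0.285 +3.340 = 177.335 m.

177.3 m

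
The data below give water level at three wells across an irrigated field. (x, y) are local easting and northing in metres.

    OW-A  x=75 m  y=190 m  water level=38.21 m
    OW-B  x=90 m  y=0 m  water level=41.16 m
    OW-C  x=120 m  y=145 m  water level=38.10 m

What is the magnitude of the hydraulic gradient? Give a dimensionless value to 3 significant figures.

0.0259

Three-point gradient (reference OW-A): Δ to OW-B = (15, -190, +2.95), Δ to OW-C = (45, -45, -0.11).
∂h/∂x = -0.01951, ∂h/∂y = -0.01707 (det = 7875).
|∇h| = √(-0.01951² + -0.01707²) = 0.02592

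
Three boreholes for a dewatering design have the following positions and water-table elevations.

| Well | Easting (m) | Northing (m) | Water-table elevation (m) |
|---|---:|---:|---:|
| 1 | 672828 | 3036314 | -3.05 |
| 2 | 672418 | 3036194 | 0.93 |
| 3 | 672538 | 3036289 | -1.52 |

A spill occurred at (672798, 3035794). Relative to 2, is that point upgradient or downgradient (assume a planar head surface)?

Taking 1 as reference: 2−1 = (-410, -120, +3.98); 3−1 = (-290, -25, +1.53).
Solve a·Δx + b·Δy = Δh: det = (-410)·(-25) − (-290)·(-120) = -24550.
∂h/∂x = [(+3.98)·(-25) − (+1.53)·(-120)] / -24550 = -0.003426
∂h/∂y = [(-410)·(+1.53) − (-290)·(+3.98)] / -24550 = -0.02146
Head at (672798, 3035794) = -3.05 + (-0.003426)·(-30) + (-0.02146)·(-520) = 8.21 m.
That is higher than the 0.93 m at 2, so the point is upgradient.

upgradient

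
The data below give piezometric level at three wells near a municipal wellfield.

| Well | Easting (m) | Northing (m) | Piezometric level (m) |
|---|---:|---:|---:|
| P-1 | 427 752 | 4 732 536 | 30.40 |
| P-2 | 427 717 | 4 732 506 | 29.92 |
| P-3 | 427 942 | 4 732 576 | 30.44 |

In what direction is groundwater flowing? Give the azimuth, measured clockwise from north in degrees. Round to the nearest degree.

Taking P-1 as reference: P-2−P-1 = (-35, -30, -0.48); P-3−P-1 = (190, 40, +0.04).
Solve a·Δx + b·Δy = Δh: det = (-35)·40 − 190·(-30) = 4300.
∂h/∂x = [(-0.48)·40 − (+0.04)·(-30)] / 4300 = -0.004186
∂h/∂y = [(-35)·(+0.04) − 190·(-0.48)] / 4300 = +0.02088
Flow direction (−∇h) has components (+0.004186 E, -0.02088 N).
Azimuth = atan2(E, N) = atan2(+0.004186, -0.02088) = 168.7° ≈ 169°.

169°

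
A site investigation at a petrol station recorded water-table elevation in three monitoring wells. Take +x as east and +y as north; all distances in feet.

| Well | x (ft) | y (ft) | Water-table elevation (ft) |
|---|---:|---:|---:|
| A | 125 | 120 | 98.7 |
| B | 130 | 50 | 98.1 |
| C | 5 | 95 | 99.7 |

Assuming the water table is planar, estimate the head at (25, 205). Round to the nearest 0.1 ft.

Differences from A: to B (Δx, Δy, Δh) = (5, -70, -0.6); to C = (-120, -25, +1.0).
Solve a·Δx + b·Δy = Δh: det = 5·(-25) − (-120)·(-70) = -8525.
∂h/∂x = [(-0.6)·(-25) − (+1.0)·(-70)] / -8525 = -0.009971
∂h/∂y = [5·(+1.0) − (-120)·(-0.6)] / -8525 = +0.007859
h(25, 205) = 98.7 + (-0.009971)·(-100) + (+0.007859)·(85) = 98.7 +0.997 +0.668 = 100.365 ft.

100.4 ft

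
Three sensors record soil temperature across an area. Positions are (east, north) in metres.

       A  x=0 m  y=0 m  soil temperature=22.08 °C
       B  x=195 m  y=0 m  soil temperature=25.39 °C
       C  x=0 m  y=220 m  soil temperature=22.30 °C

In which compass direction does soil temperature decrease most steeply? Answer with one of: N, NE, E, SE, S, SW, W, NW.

W

∂T/∂x = (25.39 − 22.08) / (195 − 0) = +0.01697
∂T/∂y = (22.30 − 22.08) / (220 − 0) = +0.001000
Steepest decrease is along −∇f = (-0.01697 E, -0.001000 N) → west.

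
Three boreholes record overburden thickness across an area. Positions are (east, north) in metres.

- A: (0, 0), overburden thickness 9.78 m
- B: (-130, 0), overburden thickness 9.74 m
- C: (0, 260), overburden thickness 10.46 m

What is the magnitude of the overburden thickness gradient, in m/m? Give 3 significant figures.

∂d/∂x = (9.74 − 9.78) / (-130 − 0) = +0.0003077
∂d/∂y = (10.46 − 9.78) / (260 − 0) = +0.002615
|∇f| = √(0.0003077² + 0.002615²) = 0.002633 m/m

0.00263 m/m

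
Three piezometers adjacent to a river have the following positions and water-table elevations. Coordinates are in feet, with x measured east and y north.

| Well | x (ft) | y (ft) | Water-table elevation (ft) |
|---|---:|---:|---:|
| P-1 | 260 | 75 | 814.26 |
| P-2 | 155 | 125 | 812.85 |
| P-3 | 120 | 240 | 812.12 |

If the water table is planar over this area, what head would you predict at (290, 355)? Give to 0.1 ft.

With h = a·x + b·y + c and P-1 as origin, the differences give:
  (-105)·a + 50·b = -1.41
  (-140)·a + 165·b = -2.14
Eliminate b (×165 and ×50, subtract): -10325·a = -125.650 → a = ∂h/∂x = +0.01217
Back-substitute: b = ∂h/∂y = -0.002644.
h(290, 355) = 814.26 + (+0.01217)·(30) + (-0.002644)·(280) = 814.26 +0.365 -0.740 = 813.885 ft.

813.9 ft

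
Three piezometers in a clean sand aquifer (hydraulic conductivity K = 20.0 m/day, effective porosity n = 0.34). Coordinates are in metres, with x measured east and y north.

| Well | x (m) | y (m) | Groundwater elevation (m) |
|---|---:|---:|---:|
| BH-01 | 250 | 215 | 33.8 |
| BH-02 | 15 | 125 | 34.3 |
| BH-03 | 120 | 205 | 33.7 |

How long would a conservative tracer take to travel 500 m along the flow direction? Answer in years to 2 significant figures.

With h = a·x + b·y + c and BH-01 as origin, the differences give:
  (-235)·a + (-90)·b = +0.5
  (-130)·a + (-10)·b = -0.1
Eliminate b (×(-10) and ×(-90), subtract): -9350·a = -14.00 → a = ∂h/∂x = +0.001497
Back-substitute: b = ∂h/∂y = -0.009465.
|∇h| = √(0.001497² + -0.009465²) = 0.009583
Seepage velocity v = K·i/n = 20.0 × 0.009583 / 0.34 = 0.5637 m/day.
t = 500 / 0.5637 = 887 days = 2.43 years.

2.4 years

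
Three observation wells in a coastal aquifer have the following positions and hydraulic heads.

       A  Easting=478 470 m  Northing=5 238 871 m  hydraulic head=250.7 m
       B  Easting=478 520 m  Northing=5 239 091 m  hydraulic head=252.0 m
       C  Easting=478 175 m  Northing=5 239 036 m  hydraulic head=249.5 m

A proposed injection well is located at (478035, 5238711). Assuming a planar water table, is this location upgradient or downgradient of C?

downgradient

With h = a·x + b·y + c and A as origin, the differences give:
  50·a + 220·b = +1.3
  (-295)·a + 165·b = -1.2
Eliminate b (×165 and ×220, subtract): 73150·a = 478.50 → a = ∂h/∂x = +0.006541
Back-substitute: b = ∂h/∂y = +0.004422.
Head at (478035, 5238711) = 250.7 + (+0.006541)·(-435) + (+0.004422)·(-160) = 247.15 m.
That is lower than the 249.5 m at C, so the point is downgradient.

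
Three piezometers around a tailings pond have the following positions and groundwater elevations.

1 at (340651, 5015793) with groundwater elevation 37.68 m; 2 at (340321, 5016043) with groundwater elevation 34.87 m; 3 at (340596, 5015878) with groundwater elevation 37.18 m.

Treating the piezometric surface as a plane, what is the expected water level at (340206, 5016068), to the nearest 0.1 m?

Taking 1 as reference: 2−1 = (-330, 250, -2.81); 3−1 = (-55, 85, -0.50).
Solve a·Δx + b·Δy = Δh: det = (-330)·85 − (-55)·250 = -14300.
∂h/∂x = [(-2.81)·85 − (-0.50)·250] / -14300 = +0.007962
∂h/∂y = [(-330)·(-0.50) − (-55)·(-2.81)] / -14300 = -0.0007308
h(340206, 5016068) = 37.68 + (+0.007962)·(-445) + (-0.0007308)·(275) = 37.68 -3.543 -0.201 = 33.936 m.

33.9 m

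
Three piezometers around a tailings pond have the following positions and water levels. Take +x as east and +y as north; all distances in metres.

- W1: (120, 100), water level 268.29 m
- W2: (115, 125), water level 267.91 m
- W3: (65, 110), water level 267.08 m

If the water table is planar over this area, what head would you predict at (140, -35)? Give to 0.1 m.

270.2 m

Taking W1 as reference: W2−W1 = (-5, 25, -0.38); W3−W1 = (-55, 10, -1.21).
Solve a·Δx + b·Δy = Δh: det = (-5)·10 − (-55)·25 = 1325.
∂h/∂x = [(-0.38)·10 − (-1.21)·25] / 1325 = +0.01996
∂h/∂y = [(-5)·(-1.21) − (-55)·(-0.38)] / 1325 = -0.01121
h(140, -35) = 268.29 + (+0.01996)·(20) + (-0.01121)·(-135) = 268.29 +0.399 +1.513 = 270.202 m.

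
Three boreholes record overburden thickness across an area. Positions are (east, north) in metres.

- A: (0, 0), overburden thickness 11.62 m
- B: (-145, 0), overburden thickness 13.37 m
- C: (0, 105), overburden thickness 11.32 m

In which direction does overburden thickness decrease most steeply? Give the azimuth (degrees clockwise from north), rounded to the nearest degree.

077°

∂d/∂x = (13.37 − 11.62) / (-145 − 0) = -0.01207
∂d/∂y = (11.32 − 11.62) / (105 − 0) = -0.002857
Steepest decrease is along −∇f: components (+0.01207 E, +0.002857 N).
Azimuth = atan2(+0.01207, +0.002857) = 76.7° ≈ 077°.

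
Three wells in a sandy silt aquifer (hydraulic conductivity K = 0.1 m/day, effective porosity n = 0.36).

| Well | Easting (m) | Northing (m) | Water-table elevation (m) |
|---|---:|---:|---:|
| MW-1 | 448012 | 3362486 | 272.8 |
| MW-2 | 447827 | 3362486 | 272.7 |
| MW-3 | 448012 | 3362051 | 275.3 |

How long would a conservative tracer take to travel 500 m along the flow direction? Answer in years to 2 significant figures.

850 years

∂h/∂x = (272.7 − 272.8) / (447827 − 448012) = +0.0005405
∂h/∂y = (275.3 − 272.8) / (3362051 − 3362486) = -0.005747
|∇h| = √(0.0005405² + -0.005747²) = 0.005772
Seepage velocity v = K·i/n = 0.1 × 0.005772 / 0.36 = 0.001603 m/day.
t = 500 / 0.001603 = 3.119e+05 days = 854 years.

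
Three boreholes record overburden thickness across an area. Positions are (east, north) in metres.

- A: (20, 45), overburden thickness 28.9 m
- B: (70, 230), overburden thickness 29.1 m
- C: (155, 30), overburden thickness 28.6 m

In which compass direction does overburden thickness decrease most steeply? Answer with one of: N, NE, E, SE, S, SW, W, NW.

Differences from A: to B (Δx, Δy, Δh) = (50, 185, +0.2); to C = (135, -15, -0.3).
Solve a·Δx + b·Δy = Δd: det = 50·(-15) − 135·185 = -25725.
∂d/∂x = [(+0.2)·(-15) − (-0.3)·185] / -25725 = -0.002041
∂d/∂y = [50·(-0.3) − 135·(+0.2)] / -25725 = +0.001633
Steepest decrease is along −∇f = (+0.002041 E, -0.001633 N) → southeast.

SE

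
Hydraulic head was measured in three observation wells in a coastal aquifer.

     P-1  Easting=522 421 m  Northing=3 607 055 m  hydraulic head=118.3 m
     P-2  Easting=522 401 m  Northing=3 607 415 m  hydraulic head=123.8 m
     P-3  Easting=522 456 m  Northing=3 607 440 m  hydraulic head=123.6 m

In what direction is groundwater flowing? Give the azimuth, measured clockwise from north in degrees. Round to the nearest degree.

Differences from P-1: to P-2 (Δx, Δy, Δh) = (-20, 360, +5.5); to P-3 = (35, 385, +5.3).
Determinant of the coordinate differences = (-20)·385 − 35·360 = -20300.
∂h/∂x = [(+5.5)·385 − (+5.3)·360] / -20300 = -0.01032
∂h/∂y = [(-20)·(+5.3) − 35·(+5.5)] / -20300 = +0.01470
Flow direction (−∇h) has components (+0.01032 E, -0.01470 N).
Azimuth = atan2(E, N) = atan2(+0.01032, -0.01470) = 144.9° ≈ 145°.

145°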